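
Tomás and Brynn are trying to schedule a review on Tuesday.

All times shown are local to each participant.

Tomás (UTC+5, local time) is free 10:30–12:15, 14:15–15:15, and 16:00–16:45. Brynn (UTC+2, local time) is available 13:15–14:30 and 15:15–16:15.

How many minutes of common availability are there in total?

30 minutes

Tomás → UTC: 05:30–07:15, 09:15–10:15, 11:00–11:45.
Brynn → UTC: 11:15–12:30, 13:15–14:15.
Tomás ∩ Brynn: 11:15–11:45.
Total common minutes: 30.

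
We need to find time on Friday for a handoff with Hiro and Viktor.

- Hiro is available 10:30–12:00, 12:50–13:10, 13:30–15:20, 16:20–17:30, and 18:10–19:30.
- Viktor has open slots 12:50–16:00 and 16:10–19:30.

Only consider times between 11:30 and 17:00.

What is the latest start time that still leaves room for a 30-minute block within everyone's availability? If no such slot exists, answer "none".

Hiro ∩ Viktor: 12:50–13:10, 13:30–15:20, 16:20–17:30, 18:10–19:30.
Restricted to 11:30–17:00: 12:50–13:10, 13:30–15:20, 16:20–17:00.
Windows ≥ 30 min: 13:30–15:20, 16:20–17:00.
Latest start in the last window 16:20–17:00 is 17:00 − 30 min = 16:30.

16:30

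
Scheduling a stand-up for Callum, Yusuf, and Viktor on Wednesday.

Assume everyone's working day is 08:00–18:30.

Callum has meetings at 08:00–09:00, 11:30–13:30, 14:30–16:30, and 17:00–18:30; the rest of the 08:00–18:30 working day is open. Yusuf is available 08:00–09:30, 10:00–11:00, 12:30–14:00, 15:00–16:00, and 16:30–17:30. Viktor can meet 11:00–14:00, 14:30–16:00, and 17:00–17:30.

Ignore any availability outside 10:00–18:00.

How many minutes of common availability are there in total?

Callum free within 08:00–18:30: 09:00–11:30, 13:30–14:30, 16:30–17:00.
Callum ∩ Yusuf: 09:00–09:30, 10:00–11:00, 13:30–14:00, 16:30–17:00.
Callum ∩ Yusuf ∩ Viktor: 13:30–14:00.
Restricted to 10:00–18:00: 13:30–14:00.
Total common minutes: 30.

30 minutes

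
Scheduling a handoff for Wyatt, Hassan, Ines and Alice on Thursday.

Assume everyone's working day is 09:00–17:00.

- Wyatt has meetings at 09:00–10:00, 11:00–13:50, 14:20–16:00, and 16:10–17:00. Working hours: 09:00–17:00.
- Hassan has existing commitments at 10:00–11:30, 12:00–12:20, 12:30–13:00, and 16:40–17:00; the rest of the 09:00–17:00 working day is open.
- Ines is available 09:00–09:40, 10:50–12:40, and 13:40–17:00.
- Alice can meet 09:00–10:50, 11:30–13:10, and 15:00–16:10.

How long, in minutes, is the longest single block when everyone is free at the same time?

Wyatt free within 09:00–17:00: 10:00–11:00, 13:50–14:20, 16:00–16:10.
Hassan free within 09:00–17:00: 09:00–10:00, 11:30–12:00, 12:20–12:30, 13:00–16:40.
Wyatt ∩ Hassan: 13:50–14:20, 16:00–16:10.
Wyatt ∩ Hassan ∩ Ines: 13:50–14:20, 16:00–16:10.
Wyatt ∩ Hassan ∩ Ines ∩ Alice: 16:00–16:10.
Single common window of 10 minutes.

10 minutes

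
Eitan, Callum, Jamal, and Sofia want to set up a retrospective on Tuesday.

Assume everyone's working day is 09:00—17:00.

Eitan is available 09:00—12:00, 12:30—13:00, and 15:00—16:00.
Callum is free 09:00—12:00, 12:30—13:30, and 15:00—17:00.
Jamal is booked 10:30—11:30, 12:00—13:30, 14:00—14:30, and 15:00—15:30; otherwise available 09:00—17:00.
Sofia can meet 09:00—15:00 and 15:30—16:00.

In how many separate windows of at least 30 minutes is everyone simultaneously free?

3

Jamal free within 09:00–17:00: 09:00–10:30, 11:30–12:00, 13:30–14:00, 14:30–15:00, 15:30–17:00.
Eitan ∩ Callum: 09:00–12:00, 12:30–13:00, 15:00–16:00.
Eitan ∩ Callum ∩ Jamal: 09:00–10:30, 11:30–12:00, 15:30–16:00.
Eitan ∩ Callum ∩ Jamal ∩ Sofia: 09:00–10:30, 11:30–12:00, 15:30–16:00.
Windows ≥ 30 min: 09:00–10:30, 11:30–12:00, 15:30–16:00.
That's 3 windows.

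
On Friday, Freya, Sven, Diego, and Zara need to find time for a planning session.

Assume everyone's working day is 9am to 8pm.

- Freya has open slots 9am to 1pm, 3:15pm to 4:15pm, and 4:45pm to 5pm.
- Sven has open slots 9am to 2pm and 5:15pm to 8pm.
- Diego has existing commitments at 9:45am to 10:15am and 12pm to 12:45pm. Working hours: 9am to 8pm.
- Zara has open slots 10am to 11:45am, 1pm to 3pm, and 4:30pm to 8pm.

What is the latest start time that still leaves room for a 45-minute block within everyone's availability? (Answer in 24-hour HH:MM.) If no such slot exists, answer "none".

Diego free within 09:00–20:00: 09:00–09:45, 10:15–12:00, 12:45–20:00.
Freya ∩ Sven: 09:00–13:00.
Freya ∩ Sven ∩ Diego: 09:00–09:45, 10:15–12:00, 12:45–13:00.
Freya ∩ Sven ∩ Diego ∩ Zara: 10:15–11:45.
Windows ≥ 45 min: 10:15–11:45.
Latest start in the last window 10:15–11:45 is 11:45 − 45 min = 11:00.

11:00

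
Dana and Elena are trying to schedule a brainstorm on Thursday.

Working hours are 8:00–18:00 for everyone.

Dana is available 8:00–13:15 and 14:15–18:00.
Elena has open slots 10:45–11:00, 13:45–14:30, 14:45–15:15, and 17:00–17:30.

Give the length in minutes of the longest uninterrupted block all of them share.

30 minutes

Dana ∩ Elena: 10:45–11:00, 14:15–14:30, 14:45–15:15, 17:00–17:30.
Common window lengths: 15, 15, 30, 30 min; longest is 30.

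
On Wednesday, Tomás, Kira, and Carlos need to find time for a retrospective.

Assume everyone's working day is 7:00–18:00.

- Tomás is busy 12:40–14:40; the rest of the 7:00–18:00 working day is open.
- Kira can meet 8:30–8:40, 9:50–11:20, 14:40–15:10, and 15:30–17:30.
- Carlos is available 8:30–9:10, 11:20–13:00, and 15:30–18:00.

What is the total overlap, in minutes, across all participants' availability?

130 minutes

Tomás free within 07:00–18:00: 07:00–12:40, 14:40–18:00.
Tomás ∩ Kira: 08:30–08:40, 09:50–11:20, 14:40–15:10, 15:30–17:30.
Tomás ∩ Kira ∩ Carlos: 08:30–08:40, 15:30–17:30.
Total common minutes: 10 + 120 = 130.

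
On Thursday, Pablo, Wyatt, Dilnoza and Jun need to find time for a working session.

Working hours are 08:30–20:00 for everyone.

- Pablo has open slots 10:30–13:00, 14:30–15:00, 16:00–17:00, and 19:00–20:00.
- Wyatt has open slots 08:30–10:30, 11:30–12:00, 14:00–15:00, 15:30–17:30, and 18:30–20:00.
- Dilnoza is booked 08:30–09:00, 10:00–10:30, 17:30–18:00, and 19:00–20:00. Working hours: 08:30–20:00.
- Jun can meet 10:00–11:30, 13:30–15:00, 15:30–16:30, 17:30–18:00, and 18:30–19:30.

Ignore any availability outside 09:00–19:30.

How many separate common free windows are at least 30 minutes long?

Dilnoza free within 08:30–20:00: 09:00–10:00, 10:30–17:30, 18:00–19:00.
Pablo ∩ Wyatt: 11:30–12:00, 14:30–15:00, 16:00–17:00, 19:00–20:00.
Pablo ∩ Wyatt ∩ Dilnoza: 11:30–12:00, 14:30–15:00, 16:00–17:00.
Pablo ∩ Wyatt ∩ Dilnoza ∩ Jun: 14:30–15:00, 16:00–16:30.
Restricted to 09:00–19:30: 14:30–15:00, 16:00–16:30.
Windows ≥ 30 min: 14:30–15:00, 16:00–16:30.
That's 2 windows.

2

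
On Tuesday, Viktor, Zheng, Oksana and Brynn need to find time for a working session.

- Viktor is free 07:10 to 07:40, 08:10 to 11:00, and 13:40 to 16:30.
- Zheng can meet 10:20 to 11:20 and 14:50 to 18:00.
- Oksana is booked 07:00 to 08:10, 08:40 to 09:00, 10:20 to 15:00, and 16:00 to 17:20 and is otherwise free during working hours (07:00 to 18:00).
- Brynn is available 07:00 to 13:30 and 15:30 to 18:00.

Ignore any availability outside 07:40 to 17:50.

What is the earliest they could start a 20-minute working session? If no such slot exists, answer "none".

15:30

Oksana free within 07:00–18:00: 08:10–08:40, 09:00–10:20, 15:00–16:00, 17:20–18:00.
Viktor ∩ Zheng: 10:20–11:00, 14:50–16:30.
Viktor ∩ Zheng ∩ Oksana: 15:00–16:00.
Viktor ∩ Zheng ∩ Oksana ∩ Brynn: 15:30–16:00.
Restricted to 07:40–17:50: 15:30–16:00.
Windows ≥ 20 min: 15:30–16:00.
Earliest such window starts at 15:30.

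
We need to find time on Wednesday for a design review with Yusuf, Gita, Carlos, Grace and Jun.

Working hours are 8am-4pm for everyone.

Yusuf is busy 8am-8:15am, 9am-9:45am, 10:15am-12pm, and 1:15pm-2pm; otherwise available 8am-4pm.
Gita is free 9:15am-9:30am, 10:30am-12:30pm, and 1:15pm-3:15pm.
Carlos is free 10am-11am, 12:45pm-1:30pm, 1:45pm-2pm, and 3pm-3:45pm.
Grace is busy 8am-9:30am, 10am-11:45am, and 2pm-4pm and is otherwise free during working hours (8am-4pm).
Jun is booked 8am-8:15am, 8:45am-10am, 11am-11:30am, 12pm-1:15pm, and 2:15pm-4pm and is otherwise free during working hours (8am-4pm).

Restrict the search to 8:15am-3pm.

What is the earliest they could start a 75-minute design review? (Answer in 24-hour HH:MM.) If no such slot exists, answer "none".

none

Yusuf free within 08:00–16:00: 08:15–09:00, 09:45–10:15, 12:00–13:15, 14:00–16:00.
Grace free within 08:00–16:00: 09:30–10:00, 11:45–14:00.
Jun free within 08:00–16:00: 08:15–08:45, 10:00–11:00, 11:30–12:00, 13:15–14:15.
Yusuf ∩ Gita: 12:00–12:30, 14:00–15:15.
Yusuf ∩ Gita ∩ Carlos: 15:00–15:15.
Yusuf ∩ Gita ∩ Carlos ∩ Grace: (none).
Yusuf ∩ Gita ∩ Carlos ∩ Grace ∩ Jun: (none).
Restricted to 08:15–15:00: (none).
Windows ≥ 75 min: (none).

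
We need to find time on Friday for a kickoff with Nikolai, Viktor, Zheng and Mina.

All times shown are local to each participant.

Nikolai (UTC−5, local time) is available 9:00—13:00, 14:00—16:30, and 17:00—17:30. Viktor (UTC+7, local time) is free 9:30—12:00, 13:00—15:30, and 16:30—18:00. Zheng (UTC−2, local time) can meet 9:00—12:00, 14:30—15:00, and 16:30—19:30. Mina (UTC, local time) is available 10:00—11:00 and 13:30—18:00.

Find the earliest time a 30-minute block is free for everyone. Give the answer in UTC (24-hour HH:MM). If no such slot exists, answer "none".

Nikolai → UTC: 14:00–18:00, 19:00–21:30, 22:00–22:30.
Viktor → UTC: 02:30–05:00, 06:00–08:30, 09:30–11:00.
Zheng → UTC: 11:00–14:00, 16:30–17:00, 18:30–21:30.
Mina → UTC: 10:00–11:00, 13:30–18:00.
Nikolai ∩ Viktor: (none).
Nikolai ∩ Viktor ∩ Zheng: (none).
Nikolai ∩ Viktor ∩ Zheng ∩ Mina: (none).
Windows ≥ 30 min: (none).

none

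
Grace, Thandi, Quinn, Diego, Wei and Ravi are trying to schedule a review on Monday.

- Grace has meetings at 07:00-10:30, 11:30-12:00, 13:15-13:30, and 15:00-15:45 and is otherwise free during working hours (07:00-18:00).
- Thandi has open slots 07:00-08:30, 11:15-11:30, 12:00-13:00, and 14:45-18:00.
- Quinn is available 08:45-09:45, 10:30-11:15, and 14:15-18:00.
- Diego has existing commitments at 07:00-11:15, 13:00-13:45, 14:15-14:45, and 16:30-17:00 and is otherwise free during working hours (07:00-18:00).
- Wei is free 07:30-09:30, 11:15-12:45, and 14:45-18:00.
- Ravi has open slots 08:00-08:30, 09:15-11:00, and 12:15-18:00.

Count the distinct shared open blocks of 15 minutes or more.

Grace free within 07:00–18:00: 10:30–11:30, 12:00–13:15, 13:30–15:00, 15:45–18:00.
Diego free within 07:00–18:00: 11:15–13:00, 13:45–14:15, 14:45–16:30, 17:00–18:00.
Grace ∩ Thandi: 11:15–11:30, 12:00–13:00, 14:45–15:00, 15:45–18:00.
Grace ∩ Thandi ∩ Quinn: 14:45–15:00, 15:45–18:00.
Grace ∩ Thandi ∩ Quinn ∩ Diego: 14:45–15:00, 15:45–16:30, 17:00–18:00.
Grace ∩ Thandi ∩ Quinn ∩ Diego ∩ Wei: 14:45–15:00, 15:45–16:30, 17:00–18:00.
Grace ∩ Thandi ∩ Quinn ∩ Diego ∩ Wei ∩ Ravi: 14:45–15:00, 15:45–16:30, 17:00–18:00.
Windows ≥ 15 min: 14:45–15:00, 15:45–16:30, 17:00–18:00.
That's 3 windows.

3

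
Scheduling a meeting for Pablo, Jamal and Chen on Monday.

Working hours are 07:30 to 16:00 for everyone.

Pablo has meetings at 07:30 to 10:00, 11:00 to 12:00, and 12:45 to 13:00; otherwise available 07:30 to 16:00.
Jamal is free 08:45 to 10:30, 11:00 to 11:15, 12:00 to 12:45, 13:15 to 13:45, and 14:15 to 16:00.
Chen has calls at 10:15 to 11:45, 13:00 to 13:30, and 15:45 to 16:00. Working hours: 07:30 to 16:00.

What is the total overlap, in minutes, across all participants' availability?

165 minutes

Pablo free within 07:30–16:00: 10:00–11:00, 12:00–12:45, 13:00–16:00.
Chen free within 07:30–16:00: 07:30–10:15, 11:45–13:00, 13:30–15:45.
Pablo ∩ Jamal: 10:00–10:30, 12:00–12:45, 13:15–13:45, 14:15–16:00.
Pablo ∩ Jamal ∩ Chen: 10:00–10:15, 12:00–12:45, 13:30–13:45, 14:15–15:45.
Total common minutes: 15 + 45 + 15 + 90 = 165.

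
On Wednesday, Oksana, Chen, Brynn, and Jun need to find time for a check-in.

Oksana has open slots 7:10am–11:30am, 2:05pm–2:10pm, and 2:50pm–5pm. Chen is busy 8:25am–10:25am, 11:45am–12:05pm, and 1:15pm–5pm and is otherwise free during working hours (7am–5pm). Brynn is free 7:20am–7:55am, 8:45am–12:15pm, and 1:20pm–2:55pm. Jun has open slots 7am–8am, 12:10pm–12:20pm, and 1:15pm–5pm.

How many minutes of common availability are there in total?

35 minutes

Chen free within 07:00–17:00: 07:00–08:25, 10:25–11:45, 12:05–13:15.
Oksana ∩ Chen: 07:10–08:25, 10:25–11:30.
Oksana ∩ Chen ∩ Brynn: 07:20–07:55, 10:25–11:30.
Oksana ∩ Chen ∩ Brynn ∩ Jun: 07:20–07:55.
Total common minutes: 35.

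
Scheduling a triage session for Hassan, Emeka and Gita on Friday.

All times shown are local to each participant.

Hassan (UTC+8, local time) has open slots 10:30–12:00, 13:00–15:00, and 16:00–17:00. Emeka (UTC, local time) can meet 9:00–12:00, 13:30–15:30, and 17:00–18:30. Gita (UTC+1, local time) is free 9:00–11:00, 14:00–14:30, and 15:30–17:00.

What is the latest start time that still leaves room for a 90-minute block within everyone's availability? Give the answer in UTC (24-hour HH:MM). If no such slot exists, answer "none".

Hassan → UTC: 02:30–04:00, 05:00–07:00, 08:00–09:00.
Emeka → UTC: 09:00–12:00, 13:30–15:30, 17:00–18:30.
Gita → UTC: 08:00–10:00, 13:00–13:30, 14:30–16:00.
Hassan ∩ Emeka: (none).
Hassan ∩ Emeka ∩ Gita: (none).
Windows ≥ 90 min: (none).

none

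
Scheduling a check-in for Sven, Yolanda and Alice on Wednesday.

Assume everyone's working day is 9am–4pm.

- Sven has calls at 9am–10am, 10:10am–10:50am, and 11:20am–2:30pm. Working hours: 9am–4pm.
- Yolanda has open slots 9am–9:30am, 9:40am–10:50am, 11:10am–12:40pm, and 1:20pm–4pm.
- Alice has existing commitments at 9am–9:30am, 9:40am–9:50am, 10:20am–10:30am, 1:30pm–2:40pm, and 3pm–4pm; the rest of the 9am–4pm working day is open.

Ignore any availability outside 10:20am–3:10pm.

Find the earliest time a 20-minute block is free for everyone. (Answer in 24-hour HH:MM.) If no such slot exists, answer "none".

14:40

Sven free within 09:00–16:00: 10:00–10:10, 10:50–11:20, 14:30–16:00.
Alice free within 09:00–16:00: 09:30–09:40, 09:50–10:20, 10:30–13:30, 14:40–15:00.
Sven ∩ Yolanda: 10:00–10:10, 11:10–11:20, 14:30–16:00.
Sven ∩ Yolanda ∩ Alice: 10:00–10:10, 11:10–11:20, 14:40–15:00.
Restricted to 10:20–15:10: 11:10–11:20, 14:40–15:00.
Windows ≥ 20 min: 14:40–15:00.
Earliest such window starts at 14:40.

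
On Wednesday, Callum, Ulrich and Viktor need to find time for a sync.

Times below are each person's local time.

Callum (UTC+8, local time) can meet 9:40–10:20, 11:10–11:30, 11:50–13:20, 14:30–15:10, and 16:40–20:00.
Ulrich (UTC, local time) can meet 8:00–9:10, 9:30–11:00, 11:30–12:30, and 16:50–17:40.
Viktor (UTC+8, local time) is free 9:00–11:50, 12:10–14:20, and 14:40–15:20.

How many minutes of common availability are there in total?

Callum → UTC: 01:40–02:20, 03:10–03:30, 03:50–05:20, 06:30–07:10, 08:40–12:00.
Ulrich → UTC: 08:00–09:10, 09:30–11:00, 11:30–12:30, 16:50–17:40.
Viktor → UTC: 01:00–03:50, 04:10–06:20, 06:40–07:20.
Callum ∩ Ulrich: 08:40–09:10, 09:30–11:00, 11:30–12:00.
Callum ∩ Ulrich ∩ Viktor: (none).
Total common minutes: 0.

0 minutes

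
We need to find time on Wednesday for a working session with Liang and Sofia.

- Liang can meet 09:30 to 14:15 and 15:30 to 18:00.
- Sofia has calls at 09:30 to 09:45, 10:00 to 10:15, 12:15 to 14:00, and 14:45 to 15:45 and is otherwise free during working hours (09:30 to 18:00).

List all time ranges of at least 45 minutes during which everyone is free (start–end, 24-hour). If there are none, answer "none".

Sofia free within 09:30–18:00: 09:45–10:00, 10:15–12:15, 14:00–14:45, 15:45–18:00.
Liang ∩ Sofia: 09:45–10:00, 10:15–12:15, 14:00–14:15, 15:45–18:00.
Windows ≥ 45 min: 10:15–12:15, 15:45–18:00.

10:15–12:15, 15:45–18:00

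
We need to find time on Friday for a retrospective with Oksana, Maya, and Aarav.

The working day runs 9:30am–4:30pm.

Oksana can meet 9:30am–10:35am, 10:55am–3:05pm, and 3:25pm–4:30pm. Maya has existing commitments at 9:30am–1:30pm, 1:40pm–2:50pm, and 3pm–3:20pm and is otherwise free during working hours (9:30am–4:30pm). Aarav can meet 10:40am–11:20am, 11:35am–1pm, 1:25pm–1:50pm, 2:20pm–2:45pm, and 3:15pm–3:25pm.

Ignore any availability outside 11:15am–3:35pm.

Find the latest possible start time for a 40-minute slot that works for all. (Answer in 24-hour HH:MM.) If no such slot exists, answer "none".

none

Maya free within 09:30–16:30: 13:30–13:40, 14:50–15:00, 15:20–16:30.
Oksana ∩ Maya: 13:30–13:40, 14:50–15:00, 15:25–16:30.
Oksana ∩ Maya ∩ Aarav: 13:30–13:40.
Restricted to 11:15–15:35: 13:30–13:40.
Windows ≥ 40 min: (none).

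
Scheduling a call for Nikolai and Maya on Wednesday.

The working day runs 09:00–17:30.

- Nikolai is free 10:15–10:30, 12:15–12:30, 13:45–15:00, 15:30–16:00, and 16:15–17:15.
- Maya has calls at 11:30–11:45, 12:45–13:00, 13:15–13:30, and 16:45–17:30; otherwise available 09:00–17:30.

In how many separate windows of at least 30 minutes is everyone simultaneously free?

Maya free within 09:00–17:30: 09:00–11:30, 11:45–12:45, 13:00–13:15, 13:30–16:45.
Nikolai ∩ Maya: 10:15–10:30, 12:15–12:30, 13:45–15:00, 15:30–16:00, 16:15–16:45.
Windows ≥ 30 min: 13:45–15:00, 15:30–16:00, 16:15–16:45.
That's 3 windows.

3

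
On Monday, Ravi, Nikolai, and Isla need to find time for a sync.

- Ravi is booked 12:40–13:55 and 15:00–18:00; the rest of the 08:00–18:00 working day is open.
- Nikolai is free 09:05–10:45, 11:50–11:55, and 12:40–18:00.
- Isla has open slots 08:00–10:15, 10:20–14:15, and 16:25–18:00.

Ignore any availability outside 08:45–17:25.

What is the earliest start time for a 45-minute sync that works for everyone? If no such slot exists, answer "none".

09:05

Ravi free within 08:00–18:00: 08:00–12:40, 13:55–15:00.
Ravi ∩ Nikolai: 09:05–10:45, 11:50–11:55, 13:55–15:00.
Ravi ∩ Nikolai ∩ Isla: 09:05–10:15, 10:20–10:45, 11:50–11:55, 13:55–14:15.
Restricted to 08:45–17:25: 09:05–10:15, 10:20–10:45, 11:50–11:55, 13:55–14:15.
Windows ≥ 45 min: 09:05–10:15.
Earliest such window starts at 09:05.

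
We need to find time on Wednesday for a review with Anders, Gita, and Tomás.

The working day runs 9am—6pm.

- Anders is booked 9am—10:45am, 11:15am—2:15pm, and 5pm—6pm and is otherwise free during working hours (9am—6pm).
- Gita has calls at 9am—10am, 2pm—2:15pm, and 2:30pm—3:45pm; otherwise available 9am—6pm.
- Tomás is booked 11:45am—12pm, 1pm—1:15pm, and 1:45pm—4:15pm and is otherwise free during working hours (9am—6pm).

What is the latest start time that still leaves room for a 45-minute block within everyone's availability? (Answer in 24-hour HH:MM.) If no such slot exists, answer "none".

Anders free within 09:00–18:00: 10:45–11:15, 14:15–17:00.
Gita free within 09:00–18:00: 10:00–14:00, 14:15–14:30, 15:45–18:00.
Tomás free within 09:00–18:00: 09:00–11:45, 12:00–13:00, 13:15–13:45, 16:15–18:00.
Anders ∩ Gita: 10:45–11:15, 14:15–14:30, 15:45–17:00.
Anders ∩ Gita ∩ Tomás: 10:45–11:15, 16:15–17:00.
Windows ≥ 45 min: 16:15–17:00.
Latest start in the last window 16:15–17:00 is 17:00 − 45 min = 16:15.

16:15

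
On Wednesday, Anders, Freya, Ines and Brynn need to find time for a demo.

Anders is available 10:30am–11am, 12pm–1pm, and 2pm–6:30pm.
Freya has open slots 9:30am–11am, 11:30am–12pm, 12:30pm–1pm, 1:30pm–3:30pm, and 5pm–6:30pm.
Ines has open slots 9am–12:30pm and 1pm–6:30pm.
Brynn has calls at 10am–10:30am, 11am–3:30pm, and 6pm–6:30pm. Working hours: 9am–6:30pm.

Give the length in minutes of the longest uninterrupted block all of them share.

Brynn free within 09:00–18:30: 09:00–10:00, 10:30–11:00, 15:30–18:00.
Anders ∩ Freya: 10:30–11:00, 12:30–13:00, 14:00–15:30, 17:00–18:30.
Anders ∩ Freya ∩ Ines: 10:30–11:00, 14:00–15:30, 17:00–18:30.
Anders ∩ Freya ∩ Ines ∩ Brynn: 10:30–11:00, 17:00–18:00.
Common window lengths: 30, 60 min; longest is 60.

60 minutes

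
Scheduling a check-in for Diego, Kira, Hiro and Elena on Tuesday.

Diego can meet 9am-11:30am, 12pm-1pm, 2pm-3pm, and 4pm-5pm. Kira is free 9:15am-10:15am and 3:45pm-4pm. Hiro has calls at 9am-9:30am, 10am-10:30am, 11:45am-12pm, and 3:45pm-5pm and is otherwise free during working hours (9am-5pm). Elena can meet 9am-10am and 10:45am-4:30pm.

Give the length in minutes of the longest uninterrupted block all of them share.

30 minutes

Hiro free within 09:00–17:00: 09:30–10:00, 10:30–11:45, 12:00–15:45.
Diego ∩ Kira: 09:15–10:15.
Diego ∩ Kira ∩ Hiro: 09:30–10:00.
Diego ∩ Kira ∩ Hiro ∩ Elena: 09:30–10:00.
Single common window of 30 minutes.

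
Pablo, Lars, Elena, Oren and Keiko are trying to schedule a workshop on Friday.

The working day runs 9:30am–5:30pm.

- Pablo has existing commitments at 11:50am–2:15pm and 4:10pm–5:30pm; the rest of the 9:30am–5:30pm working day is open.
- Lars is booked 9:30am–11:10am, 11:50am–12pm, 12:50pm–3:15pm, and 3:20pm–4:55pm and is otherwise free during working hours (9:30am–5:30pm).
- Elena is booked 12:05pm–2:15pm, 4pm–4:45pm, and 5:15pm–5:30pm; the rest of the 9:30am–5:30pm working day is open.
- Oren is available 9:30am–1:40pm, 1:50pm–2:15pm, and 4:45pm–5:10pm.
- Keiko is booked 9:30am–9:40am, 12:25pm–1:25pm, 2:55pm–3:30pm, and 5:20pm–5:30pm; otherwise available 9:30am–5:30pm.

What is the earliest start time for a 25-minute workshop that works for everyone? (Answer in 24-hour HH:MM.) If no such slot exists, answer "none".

11:10

Pablo free within 09:30–17:30: 09:30–11:50, 14:15–16:10.
Lars free within 09:30–17:30: 11:10–11:50, 12:00–12:50, 15:15–15:20, 16:55–17:30.
Elena free within 09:30–17:30: 09:30–12:05, 14:15–16:00, 16:45–17:15.
Keiko free within 09:30–17:30: 09:40–12:25, 13:25–14:55, 15:30–17:20.
Pablo ∩ Lars: 11:10–11:50, 15:15–15:20.
Pablo ∩ Lars ∩ Elena: 11:10–11:50, 15:15–15:20.
Pablo ∩ Lars ∩ Elena ∩ Oren: 11:10–11:50.
Pablo ∩ Lars ∩ Elena ∩ Oren ∩ Keiko: 11:10–11:50.
Windows ≥ 25 min: 11:10–11:50.
Earliest such window starts at 11:10.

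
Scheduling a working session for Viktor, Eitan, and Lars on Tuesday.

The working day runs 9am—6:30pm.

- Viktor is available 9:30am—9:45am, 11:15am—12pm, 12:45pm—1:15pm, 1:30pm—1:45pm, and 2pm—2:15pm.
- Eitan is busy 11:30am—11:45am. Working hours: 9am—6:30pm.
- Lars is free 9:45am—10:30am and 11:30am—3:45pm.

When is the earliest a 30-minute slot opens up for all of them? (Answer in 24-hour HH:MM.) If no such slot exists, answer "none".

Eitan free within 09:00–18:30: 09:00–11:30, 11:45–18:30.
Viktor ∩ Eitan: 09:30–09:45, 11:15–11:30, 11:45–12:00, 12:45–13:15, 13:30–13:45, 14:00–14:15.
Viktor ∩ Eitan ∩ Lars: 11:45–12:00, 12:45–13:15, 13:30–13:45, 14:00–14:15.
Windows ≥ 30 min: 12:45–13:15.
Earliest such window starts at 12:45.

12:45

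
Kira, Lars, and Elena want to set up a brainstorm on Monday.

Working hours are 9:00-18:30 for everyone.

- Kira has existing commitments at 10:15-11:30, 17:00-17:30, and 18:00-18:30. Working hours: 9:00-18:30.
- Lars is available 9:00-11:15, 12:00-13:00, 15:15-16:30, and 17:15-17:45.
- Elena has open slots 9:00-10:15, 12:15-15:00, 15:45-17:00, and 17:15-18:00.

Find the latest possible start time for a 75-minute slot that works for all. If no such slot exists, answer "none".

09:00

Kira free within 09:00–18:30: 09:00–10:15, 11:30–17:00, 17:30–18:00.
Kira ∩ Lars: 09:00–10:15, 12:00–13:00, 15:15–16:30, 17:30–17:45.
Kira ∩ Lars ∩ Elena: 09:00–10:15, 12:15–13:00, 15:45–16:30, 17:30–17:45.
Windows ≥ 75 min: 09:00–10:15.
Latest start in the last window 09:00–10:15 is 10:15 − 75 min = 09:00.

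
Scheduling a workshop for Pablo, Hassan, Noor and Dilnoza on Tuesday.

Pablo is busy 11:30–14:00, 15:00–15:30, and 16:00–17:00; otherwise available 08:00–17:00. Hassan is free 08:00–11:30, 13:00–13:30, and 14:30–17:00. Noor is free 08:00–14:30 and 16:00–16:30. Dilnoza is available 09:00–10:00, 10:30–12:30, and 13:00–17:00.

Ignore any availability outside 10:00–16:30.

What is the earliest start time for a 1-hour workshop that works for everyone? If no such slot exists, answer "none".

Pablo free within 08:00–17:00: 08:00–11:30, 14:00–15:00, 15:30–16:00.
Pablo ∩ Hassan: 08:00–11:30, 14:30–15:00, 15:30–16:00.
Pablo ∩ Hassan ∩ Noor: 08:00–11:30.
Pablo ∩ Hassan ∩ Noor ∩ Dilnoza: 09:00–10:00, 10:30–11:30.
Restricted to 10:00–16:30: 10:30–11:30.
Windows ≥ 60 min: 10:30–11:30.
Earliest such window starts at 10:30.

10:30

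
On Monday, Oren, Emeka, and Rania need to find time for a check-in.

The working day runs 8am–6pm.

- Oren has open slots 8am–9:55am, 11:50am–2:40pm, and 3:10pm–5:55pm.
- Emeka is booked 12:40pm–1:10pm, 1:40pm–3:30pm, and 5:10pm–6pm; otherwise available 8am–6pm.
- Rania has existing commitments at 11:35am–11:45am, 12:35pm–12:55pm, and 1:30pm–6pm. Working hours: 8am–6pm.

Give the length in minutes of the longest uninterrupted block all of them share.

Emeka free within 08:00–18:00: 08:00–12:40, 13:10–13:40, 15:30–17:10.
Rania free within 08:00–18:00: 08:00–11:35, 11:45–12:35, 12:55–13:30.
Oren ∩ Emeka: 08:00–09:55, 11:50–12:40, 13:10–13:40, 15:30–17:10.
Oren ∩ Emeka ∩ Rania: 08:00–09:55, 11:50–12:35, 13:10–13:30.
Common window lengths: 115, 45, 20 min; longest is 115.

115 minutes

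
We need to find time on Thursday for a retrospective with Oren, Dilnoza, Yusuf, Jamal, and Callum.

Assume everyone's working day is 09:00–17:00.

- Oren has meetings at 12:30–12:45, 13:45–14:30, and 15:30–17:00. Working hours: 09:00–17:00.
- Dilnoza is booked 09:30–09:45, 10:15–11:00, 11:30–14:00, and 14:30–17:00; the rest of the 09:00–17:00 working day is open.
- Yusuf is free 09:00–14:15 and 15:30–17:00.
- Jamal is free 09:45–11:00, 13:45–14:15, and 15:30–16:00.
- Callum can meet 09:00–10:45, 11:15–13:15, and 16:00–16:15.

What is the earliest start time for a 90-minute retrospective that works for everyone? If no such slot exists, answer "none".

none

Oren free within 09:00–17:00: 09:00–12:30, 12:45–13:45, 14:30–15:30.
Dilnoza free within 09:00–17:00: 09:00–09:30, 09:45–10:15, 11:00–11:30, 14:00–14:30.
Oren ∩ Dilnoza: 09:00–09:30, 09:45–10:15, 11:00–11:30.
Oren ∩ Dilnoza ∩ Yusuf: 09:00–09:30, 09:45–10:15, 11:00–11:30.
Oren ∩ Dilnoza ∩ Yusuf ∩ Jamal: 09:45–10:15.
Oren ∩ Dilnoza ∩ Yusuf ∩ Jamal ∩ Callum: 09:45–10:15.
Windows ≥ 90 min: (none).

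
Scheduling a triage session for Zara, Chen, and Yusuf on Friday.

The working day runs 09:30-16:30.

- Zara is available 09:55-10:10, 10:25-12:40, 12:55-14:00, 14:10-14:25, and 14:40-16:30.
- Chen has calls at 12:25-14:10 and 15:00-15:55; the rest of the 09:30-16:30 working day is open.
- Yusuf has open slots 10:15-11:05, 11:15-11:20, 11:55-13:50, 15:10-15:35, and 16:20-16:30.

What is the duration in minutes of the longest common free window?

40 minutes

Chen free within 09:30–16:30: 09:30–12:25, 14:10–15:00, 15:55–16:30.
Zara ∩ Chen: 09:55–10:10, 10:25–12:25, 14:10–14:25, 14:40–15:00, 15:55–16:30.
Zara ∩ Chen ∩ Yusuf: 10:25–11:05, 11:15–11:20, 11:55–12:25, 16:20–16:30.
Common window lengths: 40, 5, 30, 10 min; longest is 40.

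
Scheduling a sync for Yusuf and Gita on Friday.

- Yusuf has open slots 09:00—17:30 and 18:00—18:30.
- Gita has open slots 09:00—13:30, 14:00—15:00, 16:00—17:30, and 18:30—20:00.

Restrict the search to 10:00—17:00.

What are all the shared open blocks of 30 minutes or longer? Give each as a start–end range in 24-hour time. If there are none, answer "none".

Yusuf ∩ Gita: 09:00–13:30, 14:00–15:00, 16:00–17:30.
Restricted to 10:00–17:00: 10:00–13:30, 14:00–15:00, 16:00–17:00.
Windows ≥ 30 min: 10:00–13:30, 14:00–15:00, 16:00–17:00.

10:00–13:30, 14:00–15:00, 16:00–17:00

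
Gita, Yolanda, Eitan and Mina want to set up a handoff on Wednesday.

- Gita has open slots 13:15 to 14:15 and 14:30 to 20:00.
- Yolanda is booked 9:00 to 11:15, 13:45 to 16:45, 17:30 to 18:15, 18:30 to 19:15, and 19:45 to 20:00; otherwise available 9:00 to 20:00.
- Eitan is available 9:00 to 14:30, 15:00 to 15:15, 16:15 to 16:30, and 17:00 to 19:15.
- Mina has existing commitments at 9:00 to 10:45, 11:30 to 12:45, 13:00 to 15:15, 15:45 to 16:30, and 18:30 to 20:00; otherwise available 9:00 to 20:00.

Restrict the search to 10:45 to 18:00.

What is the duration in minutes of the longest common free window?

30 minutes

Yolanda free within 09:00–20:00: 11:15–13:45, 16:45–17:30, 18:15–18:30, 19:15–19:45.
Mina free within 09:00–20:00: 10:45–11:30, 12:45–13:00, 15:15–15:45, 16:30–18:30.
Gita ∩ Yolanda: 13:15–13:45, 16:45–17:30, 18:15–18:30, 19:15–19:45.
Gita ∩ Yolanda ∩ Eitan: 13:15–13:45, 17:00–17:30, 18:15–18:30.
Gita ∩ Yolanda ∩ Eitan ∩ Mina: 17:00–17:30, 18:15–18:30.
Restricted to 10:45–18:00: 17:00–17:30.
Single common window of 30 minutes.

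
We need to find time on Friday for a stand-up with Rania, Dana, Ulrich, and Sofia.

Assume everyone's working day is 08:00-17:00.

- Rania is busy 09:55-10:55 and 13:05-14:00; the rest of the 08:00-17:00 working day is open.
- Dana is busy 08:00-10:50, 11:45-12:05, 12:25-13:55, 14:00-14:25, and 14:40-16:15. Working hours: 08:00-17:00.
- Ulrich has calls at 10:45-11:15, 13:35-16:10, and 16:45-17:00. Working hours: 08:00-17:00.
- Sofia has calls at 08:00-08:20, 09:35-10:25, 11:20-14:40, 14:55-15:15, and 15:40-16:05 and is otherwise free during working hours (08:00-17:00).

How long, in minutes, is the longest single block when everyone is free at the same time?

30 minutes

Rania free within 08:00–17:00: 08:00–09:55, 10:55–13:05, 14:00–17:00.
Dana free within 08:00–17:00: 10:50–11:45, 12:05–12:25, 13:55–14:00, 14:25–14:40, 16:15–17:00.
Ulrich free within 08:00–17:00: 08:00–10:45, 11:15–13:35, 16:10–16:45.
Sofia free within 08:00–17:00: 08:20–09:35, 10:25–11:20, 14:40–14:55, 15:15–15:40, 16:05–17:00.
Rania ∩ Dana: 10:55–11:45, 12:05–12:25, 14:25–14:40, 16:15–17:00.
Rania ∩ Dana ∩ Ulrich: 11:15–11:45, 12:05–12:25, 16:15–16:45.
Rania ∩ Dana ∩ Ulrich ∩ Sofia: 11:15–11:20, 16:15–16:45.
Common window lengths: 5, 30 min; longest is 30.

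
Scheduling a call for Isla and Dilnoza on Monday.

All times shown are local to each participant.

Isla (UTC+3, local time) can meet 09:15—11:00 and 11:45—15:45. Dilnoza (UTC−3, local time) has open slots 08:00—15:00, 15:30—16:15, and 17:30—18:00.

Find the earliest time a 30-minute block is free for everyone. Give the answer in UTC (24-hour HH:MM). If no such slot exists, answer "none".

Isla → UTC: 06:15–08:00, 08:45–12:45.
Dilnoza → UTC: 11:00–18:00, 18:30–19:15, 20:30–21:00.
Isla ∩ Dilnoza: 11:00–12:45.
Windows ≥ 30 min: 11:00–12:45.
Earliest such window starts at 11:00.

11:00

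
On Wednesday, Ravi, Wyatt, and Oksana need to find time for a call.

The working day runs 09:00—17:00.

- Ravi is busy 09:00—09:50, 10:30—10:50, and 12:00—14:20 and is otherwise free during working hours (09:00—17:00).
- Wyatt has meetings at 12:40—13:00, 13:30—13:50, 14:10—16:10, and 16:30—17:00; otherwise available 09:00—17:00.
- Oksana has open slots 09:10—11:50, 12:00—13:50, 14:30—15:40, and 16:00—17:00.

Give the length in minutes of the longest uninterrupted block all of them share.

Ravi free within 09:00–17:00: 09:50–10:30, 10:50–12:00, 14:20–17:00.
Wyatt free within 09:00–17:00: 09:00–12:40, 13:00–13:30, 13:50–14:10, 16:10–16:30.
Ravi ∩ Wyatt: 09:50–10:30, 10:50–12:00, 16:10–16:30.
Ravi ∩ Wyatt ∩ Oksana: 09:50–10:30, 10:50–11:50, 16:10–16:30.
Common window lengths: 40, 60, 20 min; longest is 60.

60 minutes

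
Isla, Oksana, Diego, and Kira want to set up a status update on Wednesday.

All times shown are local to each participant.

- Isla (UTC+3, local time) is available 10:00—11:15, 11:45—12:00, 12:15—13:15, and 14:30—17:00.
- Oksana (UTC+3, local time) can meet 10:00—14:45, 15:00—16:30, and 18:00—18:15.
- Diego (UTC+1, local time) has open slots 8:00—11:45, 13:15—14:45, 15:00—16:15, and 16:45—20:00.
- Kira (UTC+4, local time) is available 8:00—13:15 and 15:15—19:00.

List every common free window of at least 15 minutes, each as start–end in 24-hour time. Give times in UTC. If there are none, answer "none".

07:00–08:15, 08:45–09:00, 12:15–13:30

Isla → UTC: 07:00–08:15, 08:45–09:00, 09:15–10:15, 11:30–14:00.
Oksana → UTC: 07:00–11:45, 12:00–13:30, 15:00–15:15.
Diego → UTC: 07:00–10:45, 12:15–13:45, 14:00–15:15, 15:45–19:00.
Kira → UTC: 04:00–09:15, 11:15–15:00.
Isla ∩ Oksana: 07:00–08:15, 08:45–09:00, 09:15–10:15, 11:30–11:45, 12:00–13:30.
Isla ∩ Oksana ∩ Diego: 07:00–08:15, 08:45–09:00, 09:15–10:15, 12:15–13:30.
Isla ∩ Oksana ∩ Diego ∩ Kira: 07:00–08:15, 08:45–09:00, 12:15–13:30.
Windows ≥ 15 min: 07:00–08:15, 08:45–09:00, 12:15–13:30.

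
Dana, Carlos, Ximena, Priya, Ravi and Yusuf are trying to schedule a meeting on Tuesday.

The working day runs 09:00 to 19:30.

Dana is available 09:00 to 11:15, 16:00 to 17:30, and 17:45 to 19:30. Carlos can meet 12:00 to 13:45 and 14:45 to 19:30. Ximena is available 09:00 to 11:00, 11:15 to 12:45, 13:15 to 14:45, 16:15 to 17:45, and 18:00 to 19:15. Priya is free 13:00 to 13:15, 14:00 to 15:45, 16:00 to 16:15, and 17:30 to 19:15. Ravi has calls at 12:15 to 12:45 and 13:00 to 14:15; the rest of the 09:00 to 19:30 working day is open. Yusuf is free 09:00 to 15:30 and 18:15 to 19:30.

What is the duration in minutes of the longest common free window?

Ravi free within 09:00–19:30: 09:00–12:15, 12:45–13:00, 14:15–19:30.
Dana ∩ Carlos: 16:00–17:30, 17:45–19:30.
Dana ∩ Carlos ∩ Ximena: 16:15–17:30, 18:00–19:15.
Dana ∩ Carlos ∩ Ximena ∩ Priya: 18:00–19:15.
Dana ∩ Carlos ∩ Ximena ∩ Priya ∩ Ravi: 18:00–19:15.
Dana ∩ Carlos ∩ Ximena ∩ Priya ∩ Ravi ∩ Yusuf: 18:15–19:15.
Single common window of 60 minutes.

60 minutes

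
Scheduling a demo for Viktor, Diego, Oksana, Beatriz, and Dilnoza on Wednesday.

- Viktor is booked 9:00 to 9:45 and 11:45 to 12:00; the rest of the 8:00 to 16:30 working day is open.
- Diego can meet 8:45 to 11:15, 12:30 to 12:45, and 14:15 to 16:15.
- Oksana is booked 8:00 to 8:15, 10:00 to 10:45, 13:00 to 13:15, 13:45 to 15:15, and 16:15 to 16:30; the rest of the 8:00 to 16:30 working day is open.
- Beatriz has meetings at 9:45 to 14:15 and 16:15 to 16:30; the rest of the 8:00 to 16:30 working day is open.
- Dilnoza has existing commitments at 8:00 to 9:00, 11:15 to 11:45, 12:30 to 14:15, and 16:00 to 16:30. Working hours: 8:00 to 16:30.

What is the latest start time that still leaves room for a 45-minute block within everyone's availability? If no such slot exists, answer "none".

Viktor free within 08:00–16:30: 08:00–09:00, 09:45–11:45, 12:00–16:30.
Oksana free within 08:00–16:30: 08:15–10:00, 10:45–13:00, 13:15–13:45, 15:15–16:15.
Beatriz free within 08:00–16:30: 08:00–09:45, 14:15–16:15.
Dilnoza free within 08:00–16:30: 09:00–11:15, 11:45–12:30, 14:15–16:00.
Viktor ∩ Diego: 08:45–09:00, 09:45–11:15, 12:30–12:45, 14:15–16:15.
Viktor ∩ Diego ∩ Oksana: 08:45–09:00, 09:45–10:00, 10:45–11:15, 12:30–12:45, 15:15–16:15.
Viktor ∩ Diego ∩ Oksana ∩ Beatriz: 08:45–09:00, 15:15–16:15.
Viktor ∩ Diego ∩ Oksana ∩ Beatriz ∩ Dilnoza: 15:15–16:00.
Windows ≥ 45 min: 15:15–16:00.
Latest start in the last window 15:15–16:00 is 16:00 − 45 min = 15:15.

15:15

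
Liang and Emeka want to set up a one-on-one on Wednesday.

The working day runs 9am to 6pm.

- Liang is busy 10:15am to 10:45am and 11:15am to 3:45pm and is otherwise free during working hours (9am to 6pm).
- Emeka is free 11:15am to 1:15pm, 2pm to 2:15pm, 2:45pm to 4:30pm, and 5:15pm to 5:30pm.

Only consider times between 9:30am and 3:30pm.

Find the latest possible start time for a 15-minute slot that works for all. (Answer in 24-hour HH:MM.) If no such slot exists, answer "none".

Liang free within 09:00–18:00: 09:00–10:15, 10:45–11:15, 15:45–18:00.
Liang ∩ Emeka: 15:45–16:30, 17:15–17:30.
Restricted to 09:30–15:30: (none).
Windows ≥ 15 min: (none).

none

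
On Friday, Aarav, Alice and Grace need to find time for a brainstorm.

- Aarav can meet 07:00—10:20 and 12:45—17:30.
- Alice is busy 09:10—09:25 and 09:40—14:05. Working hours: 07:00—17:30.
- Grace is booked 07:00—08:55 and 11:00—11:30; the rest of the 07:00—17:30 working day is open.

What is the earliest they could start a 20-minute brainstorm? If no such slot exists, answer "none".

14:05

Alice free within 07:00–17:30: 07:00–09:10, 09:25–09:40, 14:05–17:30.
Grace free within 07:00–17:30: 08:55–11:00, 11:30–17:30.
Aarav ∩ Alice: 07:00–09:10, 09:25–09:40, 14:05–17:30.
Aarav ∩ Alice ∩ Grace: 08:55–09:10, 09:25–09:40, 14:05–17:30.
Windows ≥ 20 min: 14:05–17:30.
Earliest such window starts at 14:05.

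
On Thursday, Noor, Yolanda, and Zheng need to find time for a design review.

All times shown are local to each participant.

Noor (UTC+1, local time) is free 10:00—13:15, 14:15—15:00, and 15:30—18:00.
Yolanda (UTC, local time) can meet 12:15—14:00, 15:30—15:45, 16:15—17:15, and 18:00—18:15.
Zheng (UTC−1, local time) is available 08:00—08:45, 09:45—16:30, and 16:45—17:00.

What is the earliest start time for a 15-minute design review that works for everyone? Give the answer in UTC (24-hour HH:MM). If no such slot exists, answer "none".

13:15

Noor → UTC: 09:00–12:15, 13:15–14:00, 14:30–17:00.
Yolanda → UTC: 12:15–14:00, 15:30–15:45, 16:15–17:15, 18:00–18:15.
Zheng → UTC: 09:00–09:45, 10:45–17:30, 17:45–18:00.
Noor ∩ Yolanda: 13:15–14:00, 15:30–15:45, 16:15–17:00.
Noor ∩ Yolanda ∩ Zheng: 13:15–14:00, 15:30–15:45, 16:15–17:00.
Windows ≥ 15 min: 13:15–14:00, 15:30–15:45, 16:15–17:00.
Earliest such window starts at 13:15.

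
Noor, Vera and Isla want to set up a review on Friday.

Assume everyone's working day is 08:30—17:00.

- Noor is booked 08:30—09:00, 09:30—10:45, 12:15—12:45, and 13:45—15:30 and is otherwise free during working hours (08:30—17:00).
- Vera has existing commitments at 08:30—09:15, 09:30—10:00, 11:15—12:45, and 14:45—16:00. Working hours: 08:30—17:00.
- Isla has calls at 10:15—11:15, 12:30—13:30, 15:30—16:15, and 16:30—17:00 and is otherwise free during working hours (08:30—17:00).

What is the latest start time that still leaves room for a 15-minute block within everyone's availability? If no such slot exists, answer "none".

Noor free within 08:30–17:00: 09:00–09:30, 10:45–12:15, 12:45–13:45, 15:30–17:00.
Vera free within 08:30–17:00: 09:15–09:30, 10:00–11:15, 12:45–14:45, 16:00–17:00.
Isla free within 08:30–17:00: 08:30–10:15, 11:15–12:30, 13:30–15:30, 16:15–16:30.
Noor ∩ Vera: 09:15–09:30, 10:45–11:15, 12:45–13:45, 16:00–17:00.
Noor ∩ Vera ∩ Isla: 09:15–09:30, 13:30–13:45, 16:15–16:30.
Windows ≥ 15 min: 09:15–09:30, 13:30–13:45, 16:15–16:30.
Latest start in the last window 16:15–16:30 is 16:30 − 15 min = 16:15.

16:15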